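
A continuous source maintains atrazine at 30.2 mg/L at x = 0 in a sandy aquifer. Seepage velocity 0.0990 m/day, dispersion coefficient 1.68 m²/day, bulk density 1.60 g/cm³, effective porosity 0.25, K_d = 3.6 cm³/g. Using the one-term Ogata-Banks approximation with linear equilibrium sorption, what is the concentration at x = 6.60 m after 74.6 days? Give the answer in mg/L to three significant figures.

Retardation factor R = 1 + ρ_b·K_d/n = 1 + 1.60 × 3.6/0.25 = 24.04.
Sorption retards both mechanisms: v_R = v/R = 0.004118 m/day, D_R = D/R = 0.06988 m²/day.
v_R·t = 0.004118 × 74.6 = 0.3072028 m; 2√(D_R t) = 4.566 m; argument = (6.60 − 0.3072028)/4.566 = 1.378.
C = C₀ × ½·erfc(1.378) = 30.2 × 0.02566 = 0.775 mg/L.

0.775 mg/L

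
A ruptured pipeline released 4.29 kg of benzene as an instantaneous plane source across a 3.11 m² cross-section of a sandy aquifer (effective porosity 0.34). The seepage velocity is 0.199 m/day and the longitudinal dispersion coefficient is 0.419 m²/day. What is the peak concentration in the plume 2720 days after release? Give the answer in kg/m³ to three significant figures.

0.0339 kg/m³

The peak of an instantaneous 1D plume sits at x = vt; there the Gaussian factor is 1 and C_max = M/(n_e·A·√(4πDt)), where n_e·A is the pore area the mass is dissolved in.
√(4πDt) = √(4π × 0.419 × 2720) = 119.7 m, so C_max = 4.29/(0.34 × 3.11 × 119.7) = 0.0339 kg/m³.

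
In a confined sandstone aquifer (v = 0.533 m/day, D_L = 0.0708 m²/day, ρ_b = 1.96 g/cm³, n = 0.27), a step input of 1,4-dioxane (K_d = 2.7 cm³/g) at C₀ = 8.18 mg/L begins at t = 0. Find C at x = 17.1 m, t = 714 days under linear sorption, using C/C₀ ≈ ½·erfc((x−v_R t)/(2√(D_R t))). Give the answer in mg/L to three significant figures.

Retardation factor R = 1 + ρ_b·K_d/n = 1 + 1.96 × 2.7/0.27 = 20.60.
Sorption retards both mechanisms: v_R = v/R = 0.02587 m/day, D_R = D/R = 0.003437 m²/day.
v_R·t = 0.02587 × 714 = 18.47118 m; 2√(D_R t) = 3.133 m; argument = (17.1 − 18.47118)/3.133 = -0.4377.
C = C₀ × ½·erfc(-0.4377) = 8.18 × 0.7320 = 5.99 mg/L.

5.99 mg/L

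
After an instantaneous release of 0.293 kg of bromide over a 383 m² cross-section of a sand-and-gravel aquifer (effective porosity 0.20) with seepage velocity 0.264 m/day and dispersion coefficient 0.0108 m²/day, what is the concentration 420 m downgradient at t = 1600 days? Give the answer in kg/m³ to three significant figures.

0.000239 kg/m³

For an instantaneous plane source, C(x,t) = M/(n_e·A·√(4πDt)) · exp(−(x−vt)²/(4Dt)), with n_e·A the pore (flow) area.
Plume center vt = 0.264 × 1600 = 422.4 m, so the well at 420 m is 2.4 m upgradient of the peak.
√(4πDt) = 14.74 m, giving peak height M/(n_e·A·√(4πDt)) = 0.293/(0.20 × 383 × 14.74) = 0.0002595 kg/m³.
(x−vt)²/(4Dt) = (-2.4)²/(4 × 0.0108 × 1600) = 0.08333; exp(−0.08333) = 0.9200.
C = 0.0002595 × 0.9200 = 0.000239 kg/m³.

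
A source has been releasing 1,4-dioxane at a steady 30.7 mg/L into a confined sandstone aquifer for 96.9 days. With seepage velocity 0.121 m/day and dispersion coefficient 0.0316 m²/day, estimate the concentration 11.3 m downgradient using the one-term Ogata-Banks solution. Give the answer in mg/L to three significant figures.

17.4 mg/L

For a continuous step input, C/C₀ ≈ ½·erfc((x−vt)/(2√(Dt))).
vt = 0.121 × 96.9 = 11.7249 m and 2√(Dt) = 2√(0.0316 × 96.9) = 3.500 m.
Argument (x−vt)/(2√(Dt)) = (11.3 − 11.7249)/3.500 = -0.1214; ½·erfc(-0.1214) = 0.5682.
C = 30.7 × 0.5682 = 17.4 mg/L.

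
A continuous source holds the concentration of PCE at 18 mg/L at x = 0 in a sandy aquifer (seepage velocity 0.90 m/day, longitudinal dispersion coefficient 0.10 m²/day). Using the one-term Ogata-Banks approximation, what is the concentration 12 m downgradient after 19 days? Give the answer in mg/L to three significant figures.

17.9 mg/L

For a continuous step input, C/C₀ ≈ ½·erfc((x−vt)/(2√(Dt))).
vt = 0.90 × 19 = 17.1 m and 2√(Dt) = 2√(0.10 × 19) = 2.757 m.
Argument (x−vt)/(2√(Dt)) = (12 − 17.1)/2.757 = -1.850; ½·erfc(-1.850) = 0.9956.
C = 18 × 0.9956 = 17.9 mg/L.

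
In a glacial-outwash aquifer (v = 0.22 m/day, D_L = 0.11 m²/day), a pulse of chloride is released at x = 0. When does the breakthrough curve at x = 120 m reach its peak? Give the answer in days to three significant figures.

For the 1D instantaneous-source solution, setting ∂C/∂t = 0 at fixed x gives v²t² + 2Dt − x² = 0, so t = (√(D² + v²x²) − D)/v².
√(D² + v²x²) = √(0.11² + 0.22² × 120²) = 26.40; v² = 0.0484.
t = (26.40 − 0.11)/0.0484 = 543 days (vs. the pure-advection estimate x/v = 545 d).

543 days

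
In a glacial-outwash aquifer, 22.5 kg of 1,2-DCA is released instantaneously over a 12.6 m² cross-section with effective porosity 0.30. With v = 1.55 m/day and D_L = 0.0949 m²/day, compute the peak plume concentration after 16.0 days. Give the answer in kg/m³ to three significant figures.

1.36 kg/m³

The peak of an instantaneous 1D plume sits at x = vt; there the Gaussian factor is 1 and C_max = M/(n_e·A·√(4πDt)), where n_e·A is the pore area the mass is dissolved in.
√(4πDt) = √(4π × 0.0949 × 16.0) = 4.368 m, so C_max = 22.5/(0.30 × 12.6 × 4.368) = 1.36 kg/m³.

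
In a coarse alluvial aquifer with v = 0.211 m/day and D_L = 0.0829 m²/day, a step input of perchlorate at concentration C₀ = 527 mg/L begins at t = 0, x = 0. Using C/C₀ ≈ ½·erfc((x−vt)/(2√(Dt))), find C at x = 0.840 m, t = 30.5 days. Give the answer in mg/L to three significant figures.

For a continuous step input, C/C₀ ≈ ½·erfc((x−vt)/(2√(Dt))).
vt = 0.211 × 30.5 = 6.4355 m and 2√(Dt) = 2√(0.0829 × 30.5) = 3.180 m.
Argument (x−vt)/(2√(Dt)) = (0.840 − 6.4355)/3.180 = -1.760; ½·erfc(-1.760) = 0.9936.
C = 527 × 0.9936 = 524 mg/L.

524 mg/L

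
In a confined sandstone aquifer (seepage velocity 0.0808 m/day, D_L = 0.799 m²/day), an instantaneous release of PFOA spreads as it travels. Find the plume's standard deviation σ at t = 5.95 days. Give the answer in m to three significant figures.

Dispersive spreading gives a Gaussian with σ² = 2Dt; advection only shifts the center.
σ = √(2 × 0.799 × 5.95) = 3.08 m.

3.08 m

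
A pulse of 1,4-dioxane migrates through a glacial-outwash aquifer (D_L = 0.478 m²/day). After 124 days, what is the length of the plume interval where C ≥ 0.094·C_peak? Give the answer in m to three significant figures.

The plume is Gaussian with σ = √(2Dt) = √(2 × 0.478 × 124) = 10.89 m.
C/C_peak = exp(−Δx²/(2σ²)) = 0.094 ⇒ Δx = σ·√(−2 ln 0.094) = 10.89 × 2.175 = 23.69 m.
Width = 2Δx = 47.4 m.

47.4 m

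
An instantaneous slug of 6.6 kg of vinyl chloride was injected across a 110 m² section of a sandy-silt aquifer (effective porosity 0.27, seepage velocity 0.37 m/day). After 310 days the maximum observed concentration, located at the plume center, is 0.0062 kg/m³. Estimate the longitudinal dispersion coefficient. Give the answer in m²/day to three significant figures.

At the plume center C_max = M/(n_e·A·√(4πDt)), so D = M²/(4πt·(n_e·A·C_max)²).
n_e·A·C_max = 0.27 × 110 × 0.0062 = 0.1841 kg/m.
D = 6.6²/(4π × 310 × 0.1841²) = 0.330 m²/day.

0.330 m²/day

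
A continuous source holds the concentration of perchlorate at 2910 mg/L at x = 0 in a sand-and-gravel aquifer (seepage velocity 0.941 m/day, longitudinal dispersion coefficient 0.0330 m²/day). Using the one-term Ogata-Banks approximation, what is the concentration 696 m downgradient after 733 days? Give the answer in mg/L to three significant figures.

537 mg/L

For a continuous step input, C/C₀ ≈ ½·erfc((x−vt)/(2√(Dt))).
vt = 0.941 × 733 = 689.753 m and 2√(Dt) = 2√(0.0330 × 733) = 9.836 m.
Argument (x−vt)/(2√(Dt)) = (696 − 689.753)/9.836 = 0.6351; ½·erfc(0.6351) = 0.1845.
C = 2910 × 0.1845 = 537 mg/L.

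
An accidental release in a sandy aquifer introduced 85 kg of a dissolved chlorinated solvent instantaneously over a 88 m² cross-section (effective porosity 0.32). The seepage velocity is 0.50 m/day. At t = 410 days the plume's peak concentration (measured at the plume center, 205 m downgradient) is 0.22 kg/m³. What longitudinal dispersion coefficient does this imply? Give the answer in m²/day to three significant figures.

0.0365 m²/day

At the plume center C_max = M/(n_e·A·√(4πDt)), so D = M²/(4πt·(n_e·A·C_max)²).
n_e·A·C_max = 0.32 × 88 × 0.22 = 6.195 kg/m.
D = 85²/(4π × 410 × 6.195²) = 0.0365 m²/day.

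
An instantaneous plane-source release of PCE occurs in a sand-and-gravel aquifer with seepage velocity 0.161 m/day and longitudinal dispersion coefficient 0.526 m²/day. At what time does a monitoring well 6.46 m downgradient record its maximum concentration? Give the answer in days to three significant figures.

24.7 days

For the 1D instantaneous-source solution, setting ∂C/∂t = 0 at fixed x gives v²t² + 2Dt − x² = 0, so t = (√(D² + v²x²) − D)/v².
√(D² + v²x²) = √(0.526² + 0.161² × 6.46²) = 1.166; v² = 0.025921.
t = (1.166 − 0.526)/0.025921 = 24.7 days (vs. the pure-advection estimate x/v = 40.1 d).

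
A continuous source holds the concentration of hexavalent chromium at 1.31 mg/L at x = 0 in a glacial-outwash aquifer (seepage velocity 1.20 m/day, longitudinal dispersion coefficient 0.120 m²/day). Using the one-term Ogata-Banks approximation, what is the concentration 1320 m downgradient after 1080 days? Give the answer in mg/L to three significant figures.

0.0891 mg/L

For a continuous step input, C/C₀ ≈ ½·erfc((x−vt)/(2√(Dt))).
vt = 1.20 × 1080 = 1296 m and 2√(Dt) = 2√(0.120 × 1080) = 22.77 m.
Argument (x−vt)/(2√(Dt)) = (1320 − 1296)/22.77 = 1.054; ½·erfc(1.054) = 0.06804.
C = 1.31 × 0.06804 = 0.0891 mg/L.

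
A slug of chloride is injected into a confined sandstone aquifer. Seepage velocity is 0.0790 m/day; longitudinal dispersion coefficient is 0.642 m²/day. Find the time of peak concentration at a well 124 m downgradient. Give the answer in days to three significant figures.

1470 days

For the 1D instantaneous-source solution, setting ∂C/∂t = 0 at fixed x gives v²t² + 2Dt − x² = 0, so t = (√(D² + v²x²) − D)/v².
√(D² + v²x²) = √(0.642² + 0.0790² × 124²) = 9.817; v² = 0.006241.
t = (9.817 − 0.642)/0.006241 = 1470 days (vs. the pure-advection estimate x/v = 1570 d).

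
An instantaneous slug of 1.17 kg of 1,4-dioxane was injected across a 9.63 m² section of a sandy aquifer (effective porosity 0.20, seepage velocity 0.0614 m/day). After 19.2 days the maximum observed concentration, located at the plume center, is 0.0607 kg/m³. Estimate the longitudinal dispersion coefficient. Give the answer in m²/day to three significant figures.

At the plume center C_max = M/(n_e·A·√(4πDt)), so D = M²/(4πt·(n_e·A·C_max)²).
n_e·A·C_max = 0.20 × 9.63 × 0.0607 = 0.1169 kg/m.
D = 1.17²/(4π × 19.2 × 0.1169²) = 0.415 m²/day.

0.415 m²/day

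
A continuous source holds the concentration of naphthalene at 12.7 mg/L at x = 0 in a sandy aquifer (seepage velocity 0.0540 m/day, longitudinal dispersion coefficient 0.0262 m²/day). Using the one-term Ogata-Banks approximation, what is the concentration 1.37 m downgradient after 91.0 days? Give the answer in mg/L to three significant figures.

12.0 mg/L

For a continuous step input, C/C₀ ≈ ½·erfc((x−vt)/(2√(Dt))).
vt = 0.0540 × 91.0 = 4.914 m and 2√(Dt) = 2√(0.0262 × 91.0) = 3.088 m.
Argument (x−vt)/(2√(Dt)) = (1.37 − 4.914)/3.088 = -1.148; ½·erfc(-1.148) = 0.9478.
C = 12.7 × 0.9478 = 12.0 mg/L.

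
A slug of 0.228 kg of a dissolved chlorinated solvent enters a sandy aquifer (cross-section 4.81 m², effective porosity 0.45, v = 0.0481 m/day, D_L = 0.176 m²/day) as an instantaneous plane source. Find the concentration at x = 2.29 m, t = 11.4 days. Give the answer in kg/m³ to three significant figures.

For an instantaneous plane source, C(x,t) = M/(n_e·A·√(4πDt)) · exp(−(x−vt)²/(4Dt)), with n_e·A the pore (flow) area.
Plume center vt = 0.0481 × 11.4 = 0.54834 m, so the well at 2.29 m is 1.74166 m downgradient of the peak.
√(4πDt) = 5.021 m, giving peak height M/(n_e·A·√(4πDt)) = 0.228/(0.45 × 4.81 × 5.021) = 0.02098 kg/m³.
(x−vt)²/(4Dt) = (1.74166)²/(4 × 0.176 × 11.4) = 0.3780; exp(−0.3780) = 0.6852.
C = 0.02098 × 0.6852 = 0.0144 kg/m³.

0.0144 kg/m³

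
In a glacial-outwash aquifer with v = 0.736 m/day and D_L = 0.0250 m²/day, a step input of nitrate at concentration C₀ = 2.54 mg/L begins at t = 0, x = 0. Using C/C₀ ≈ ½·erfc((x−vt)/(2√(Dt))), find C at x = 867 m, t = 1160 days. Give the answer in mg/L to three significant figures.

For a continuous step input, C/C₀ ≈ ½·erfc((x−vt)/(2√(Dt))).
vt = 0.736 × 1160 = 853.76 m and 2√(Dt) = 2√(0.0250 × 1160) = 10.77 m.
Argument (x−vt)/(2√(Dt)) = (867 − 853.76)/10.77 = 1.229; ½·erfc(1.229) = 0.04110.
C = 2.54 × 0.04110 = 0.104 mg/L.

0.104 mg/L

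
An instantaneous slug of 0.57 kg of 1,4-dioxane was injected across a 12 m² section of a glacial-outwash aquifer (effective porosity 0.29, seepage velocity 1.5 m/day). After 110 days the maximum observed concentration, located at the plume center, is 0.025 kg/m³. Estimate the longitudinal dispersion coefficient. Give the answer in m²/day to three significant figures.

0.0311 m²/day

At the plume center C_max = M/(n_e·A·√(4πDt)), so D = M²/(4πt·(n_e·A·C_max)²).
n_e·A·C_max = 0.29 × 12 × 0.025 = 0.08700 kg/m.
D = 0.57²/(4π × 110 × 0.08700²) = 0.0311 m²/day.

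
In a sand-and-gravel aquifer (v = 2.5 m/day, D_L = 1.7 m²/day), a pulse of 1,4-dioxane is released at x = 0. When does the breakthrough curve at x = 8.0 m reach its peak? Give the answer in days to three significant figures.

For the 1D instantaneous-source solution, setting ∂C/∂t = 0 at fixed x gives v²t² + 2Dt − x² = 0, so t = (√(D² + v²x²) − D)/v².
√(D² + v²x²) = √(1.7² + 2.5² × 8.0²) = 20.07; v² = 6.25.
t = (20.07 − 1.7)/6.25 = 2.94 days (vs. the pure-advection estimate x/v = 3.20 d).

2.94 days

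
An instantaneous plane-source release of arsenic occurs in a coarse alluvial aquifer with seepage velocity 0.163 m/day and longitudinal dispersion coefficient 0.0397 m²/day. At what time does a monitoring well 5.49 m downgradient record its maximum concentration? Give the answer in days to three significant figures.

32.2 days

For the 1D instantaneous-source solution, setting ∂C/∂t = 0 at fixed x gives v²t² + 2Dt − x² = 0, so t = (√(D² + v²x²) − D)/v².
√(D² + v²x²) = √(0.0397² + 0.163² × 5.49²) = 0.8958; v² = 0.026569.
t = (0.8958 − 0.0397)/0.026569 = 32.2 days (vs. the pure-advection estimate x/v = 33.7 d).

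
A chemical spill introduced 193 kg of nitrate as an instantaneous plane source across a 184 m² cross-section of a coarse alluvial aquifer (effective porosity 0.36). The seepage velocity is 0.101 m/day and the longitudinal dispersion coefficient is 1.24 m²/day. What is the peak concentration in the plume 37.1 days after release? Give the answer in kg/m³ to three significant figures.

0.121 kg/m³

The peak of an instantaneous 1D plume sits at x = vt; there the Gaussian factor is 1 and C_max = M/(n_e·A·√(4πDt)), where n_e·A is the pore area the mass is dissolved in.
√(4πDt) = √(4π × 1.24 × 37.1) = 24.04 m, so C_max = 193/(0.36 × 184 × 24.04) = 0.121 kg/m³.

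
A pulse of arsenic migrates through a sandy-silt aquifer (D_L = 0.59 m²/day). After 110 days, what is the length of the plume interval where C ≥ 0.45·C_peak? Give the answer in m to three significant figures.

The plume is Gaussian with σ = √(2Dt) = √(2 × 0.59 × 110) = 11.39 m.
C/C_peak = exp(−Δx²/(2σ²)) = 0.45 ⇒ Δx = σ·√(−2 ln 0.45) = 11.39 × 1.264 = 14.40 m.
Width = 2Δx = 28.8 m.

28.8 m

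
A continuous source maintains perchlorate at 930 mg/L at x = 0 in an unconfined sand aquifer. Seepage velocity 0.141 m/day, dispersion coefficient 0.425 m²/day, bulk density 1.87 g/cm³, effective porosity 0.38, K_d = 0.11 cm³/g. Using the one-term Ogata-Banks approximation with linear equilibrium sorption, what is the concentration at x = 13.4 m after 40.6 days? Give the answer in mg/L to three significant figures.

Retardation factor R = 1 + ρ_b·K_d/n = 1 + 1.87 × 0.11/0.38 = 1.541.
Sorption retards both mechanisms: v_R = v/R = 0.09150 m/day, D_R = D/R = 0.2758 m²/day.
v_R·t = 0.09150 × 40.6 = 3.7149 m; 2√(D_R t) = 6.693 m; argument = (13.4 − 3.7149)/6.693 = 1.447.
C = C₀ × ½·erfc(1.447) = 930 × 0.02036 = 18.9 mg/L.

18.9 mg/L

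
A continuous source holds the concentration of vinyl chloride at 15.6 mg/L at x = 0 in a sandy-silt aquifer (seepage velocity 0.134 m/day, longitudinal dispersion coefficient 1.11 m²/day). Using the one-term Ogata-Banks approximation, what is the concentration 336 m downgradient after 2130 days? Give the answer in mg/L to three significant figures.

For a continuous step input, C/C₀ ≈ ½·erfc((x−vt)/(2√(Dt))).
vt = 0.134 × 2130 = 285.42 m and 2√(Dt) = 2√(1.11 × 2130) = 97.25 m.
Argument (x−vt)/(2√(Dt)) = (336 − 285.42)/97.25 = 0.5201; ½·erfc(0.5201) = 0.2310.
C = 15.6 × 0.2310 = 3.60 mg/L.

3.60 mg/L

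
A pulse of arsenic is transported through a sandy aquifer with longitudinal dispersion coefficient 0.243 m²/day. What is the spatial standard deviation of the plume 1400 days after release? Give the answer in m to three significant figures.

26.1 m

Dispersive spreading gives a Gaussian with σ² = 2Dt; advection only shifts the center.
σ = √(2 × 0.243 × 1400) = 26.1 m.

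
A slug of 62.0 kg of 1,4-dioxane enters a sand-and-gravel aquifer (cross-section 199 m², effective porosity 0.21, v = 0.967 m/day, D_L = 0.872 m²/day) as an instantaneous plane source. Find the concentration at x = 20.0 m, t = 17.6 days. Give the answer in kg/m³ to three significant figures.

0.0924 kg/m³

For an instantaneous plane source, C(x,t) = M/(n_e·A·√(4πDt)) · exp(−(x−vt)²/(4Dt)), with n_e·A the pore (flow) area.
Plume center vt = 0.967 × 17.6 = 17.0192 m, so the well at 20.0 m is 2.9808 m downgradient of the peak.
√(4πDt) = 13.89 m, giving peak height M/(n_e·A·√(4πDt)) = 62.0/(0.21 × 199 × 13.89) = 0.1068 kg/m³.
(x−vt)²/(4Dt) = (2.9808)²/(4 × 0.872 × 17.6) = 0.1447; exp(−0.1447) = 0.8653.
C = 0.1068 × 0.8653 = 0.0924 kg/m³.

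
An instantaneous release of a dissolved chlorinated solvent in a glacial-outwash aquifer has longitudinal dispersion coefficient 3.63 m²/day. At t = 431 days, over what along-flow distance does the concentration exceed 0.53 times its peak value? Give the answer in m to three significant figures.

The plume is Gaussian with σ = √(2Dt) = √(2 × 3.63 × 431) = 55.94 m.
C/C_peak = exp(−Δx²/(2σ²)) = 0.53 ⇒ Δx = σ·√(−2 ln 0.53) = 55.94 × 1.127 = 63.04 m.
Width = 2Δx = 126 m.

126 m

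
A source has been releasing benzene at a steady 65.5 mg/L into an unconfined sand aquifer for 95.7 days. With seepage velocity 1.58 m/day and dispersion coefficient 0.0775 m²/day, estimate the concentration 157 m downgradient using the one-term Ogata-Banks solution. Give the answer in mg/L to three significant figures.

4.34 mg/L

For a continuous step input, C/C₀ ≈ ½·erfc((x−vt)/(2√(Dt))).
vt = 1.58 × 95.7 = 151.206 m and 2√(Dt) = 2√(0.0775 × 95.7) = 5.447 m.
Argument (x−vt)/(2√(Dt)) = (157 − 151.206)/5.447 = 1.064; ½·erfc(1.064) = 0.06620.
C = 65.5 × 0.06620 = 4.34 mg/L.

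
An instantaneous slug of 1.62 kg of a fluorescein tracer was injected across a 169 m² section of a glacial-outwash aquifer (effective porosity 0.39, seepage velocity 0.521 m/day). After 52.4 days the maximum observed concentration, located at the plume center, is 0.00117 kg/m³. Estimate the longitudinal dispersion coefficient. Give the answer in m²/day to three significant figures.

At the plume center C_max = M/(n_e·A·√(4πDt)), so D = M²/(4πt·(n_e·A·C_max)²).
n_e·A·C_max = 0.39 × 169 × 0.00117 = 0.07711 kg/m.
D = 1.62²/(4π × 52.4 × 0.07711²) = 0.670 m²/day.

0.670 m²/day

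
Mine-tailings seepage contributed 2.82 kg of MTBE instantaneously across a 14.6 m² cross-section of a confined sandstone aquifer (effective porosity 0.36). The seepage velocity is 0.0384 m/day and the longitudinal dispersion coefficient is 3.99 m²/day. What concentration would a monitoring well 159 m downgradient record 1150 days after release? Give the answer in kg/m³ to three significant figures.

For an instantaneous plane source, C(x,t) = M/(n_e·A·√(4πDt)) · exp(−(x−vt)²/(4Dt)), with n_e·A the pore (flow) area.
Plume center vt = 0.0384 × 1150 = 44.16 m, so the well at 159 m is 114.84 m downgradient of the peak.
√(4πDt) = 240.1 m, giving peak height M/(n_e·A·√(4πDt)) = 2.82/(0.36 × 14.6 × 240.1) = 0.002235 kg/m³.
(x−vt)²/(4Dt) = (114.84)²/(4 × 3.99 × 1150) = 0.7185; exp(−0.7185) = 0.4875.
C = 0.002235 × 0.4875 = 0.00109 kg/m³.

0.00109 kg/m³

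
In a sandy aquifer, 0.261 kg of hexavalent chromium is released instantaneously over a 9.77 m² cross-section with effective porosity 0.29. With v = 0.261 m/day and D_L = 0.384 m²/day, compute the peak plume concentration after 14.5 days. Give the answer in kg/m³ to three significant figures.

The peak of an instantaneous 1D plume sits at x = vt; there the Gaussian factor is 1 and C_max = M/(n_e·A·√(4πDt)), where n_e·A is the pore area the mass is dissolved in.
√(4πDt) = √(4π × 0.384 × 14.5) = 8.365 m, so C_max = 0.261/(0.29 × 9.77 × 8.365) = 0.0110 kg/m³.

0.0110 kg/m³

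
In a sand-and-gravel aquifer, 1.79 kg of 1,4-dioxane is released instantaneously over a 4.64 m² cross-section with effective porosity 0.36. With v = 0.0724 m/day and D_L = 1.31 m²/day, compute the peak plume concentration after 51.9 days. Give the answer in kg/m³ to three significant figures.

0.0367 kg/m³

The peak of an instantaneous 1D plume sits at x = vt; there the Gaussian factor is 1 and C_max = M/(n_e·A·√(4πDt)), where n_e·A is the pore area the mass is dissolved in.
√(4πDt) = √(4π × 1.31 × 51.9) = 29.23 m, so C_max = 1.79/(0.36 × 4.64 × 29.23) = 0.0367 kg/m³.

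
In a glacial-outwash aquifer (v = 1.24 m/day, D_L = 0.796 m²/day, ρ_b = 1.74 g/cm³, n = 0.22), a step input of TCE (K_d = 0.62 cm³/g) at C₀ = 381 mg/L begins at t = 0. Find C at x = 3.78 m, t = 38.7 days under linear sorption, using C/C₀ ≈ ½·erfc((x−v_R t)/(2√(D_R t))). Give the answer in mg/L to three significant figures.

347 mg/L

Retardation factor R = 1 + ρ_b·K_d/n = 1 + 1.74 × 0.62/0.22 = 5.904.
Sorption retards both mechanisms: v_R = v/R = 0.2100 m/day, D_R = D/R = 0.1348 m²/day.
v_R·t = 0.2100 × 38.7 = 8.127 m; 2√(D_R t) = 4.568 m; argument = (3.78 − 8.127)/4.568 = -0.9516.
C = C₀ × ½·erfc(-0.9516) = 381 × 0.9108 = 347 mg/L.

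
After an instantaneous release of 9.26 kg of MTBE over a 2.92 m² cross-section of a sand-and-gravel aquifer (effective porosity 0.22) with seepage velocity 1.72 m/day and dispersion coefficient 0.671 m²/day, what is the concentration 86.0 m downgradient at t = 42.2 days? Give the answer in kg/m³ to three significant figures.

For an instantaneous plane source, C(x,t) = M/(n_e·A·√(4πDt)) · exp(−(x−vt)²/(4Dt)), with n_e·A the pore (flow) area.
Plume center vt = 1.72 × 42.2 = 72.584 m, so the well at 86.0 m is 13.416 m downgradient of the peak.
√(4πDt) = 18.86 m, giving peak height M/(n_e·A·√(4πDt)) = 9.26/(0.22 × 2.92 × 18.86) = 0.7643 kg/m³.
(x−vt)²/(4Dt) = (13.416)²/(4 × 0.671 × 42.2) = 1.589; exp(−1.589) = 0.2041.
C = 0.7643 × 0.2041 = 0.156 kg/m³.

0.156 kg/m³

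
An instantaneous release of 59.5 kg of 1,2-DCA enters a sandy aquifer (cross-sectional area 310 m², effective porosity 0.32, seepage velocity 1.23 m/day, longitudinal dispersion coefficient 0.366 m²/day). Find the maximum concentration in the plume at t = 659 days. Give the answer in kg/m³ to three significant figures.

0.0109 kg/m³

The peak of an instantaneous 1D plume sits at x = vt; there the Gaussian factor is 1 and C_max = M/(n_e·A·√(4πDt)), where n_e·A is the pore area the mass is dissolved in.
√(4πDt) = √(4π × 0.366 × 659) = 55.05 m, so C_max = 59.5/(0.32 × 310 × 55.05) = 0.0109 kg/m³.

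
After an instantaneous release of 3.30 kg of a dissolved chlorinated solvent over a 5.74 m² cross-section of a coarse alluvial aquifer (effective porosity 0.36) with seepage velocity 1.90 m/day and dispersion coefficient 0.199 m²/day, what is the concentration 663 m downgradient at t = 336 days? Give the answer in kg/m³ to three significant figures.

0.00573 kg/m³

For an instantaneous plane source, C(x,t) = M/(n_e·A·√(4πDt)) · exp(−(x−vt)²/(4Dt)), with n_e·A the pore (flow) area.
Plume center vt = 1.90 × 336 = 638.4 m, so the well at 663 m is 24.6 m downgradient of the peak.
√(4πDt) = 28.99 m, giving peak height M/(n_e·A·√(4πDt)) = 3.30/(0.36 × 5.74 × 28.99) = 0.05509 kg/m³.
(x−vt)²/(4Dt) = (24.6)²/(4 × 0.199 × 336) = 2.263; exp(−2.263) = 0.1040.
C = 0.05509 × 0.1040 = 0.00573 kg/m³.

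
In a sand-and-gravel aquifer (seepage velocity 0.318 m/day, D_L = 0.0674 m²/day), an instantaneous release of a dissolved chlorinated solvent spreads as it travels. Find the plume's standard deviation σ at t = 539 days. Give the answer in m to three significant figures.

8.52 m

Dispersive spreading gives a Gaussian with σ² = 2Dt; advection only shifts the center.
σ = √(2 × 0.0674 × 539) = 8.52 m.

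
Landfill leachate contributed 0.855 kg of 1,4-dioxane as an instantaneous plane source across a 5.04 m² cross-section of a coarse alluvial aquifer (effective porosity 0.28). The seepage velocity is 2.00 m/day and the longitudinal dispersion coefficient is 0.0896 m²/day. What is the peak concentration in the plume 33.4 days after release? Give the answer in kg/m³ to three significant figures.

The peak of an instantaneous 1D plume sits at x = vt; there the Gaussian factor is 1 and C_max = M/(n_e·A·√(4πDt)), where n_e·A is the pore area the mass is dissolved in.
√(4πDt) = √(4π × 0.0896 × 33.4) = 6.132 m, so C_max = 0.855/(0.28 × 5.04 × 6.132) = 0.0988 kg/m³.

0.0988 kg/m³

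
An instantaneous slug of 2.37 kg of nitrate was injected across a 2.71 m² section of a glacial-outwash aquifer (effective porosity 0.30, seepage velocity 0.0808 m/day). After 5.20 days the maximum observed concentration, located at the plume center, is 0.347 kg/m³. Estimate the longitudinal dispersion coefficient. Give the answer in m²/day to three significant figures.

At the plume center C_max = M/(n_e·A·√(4πDt)), so D = M²/(4πt·(n_e·A·C_max)²).
n_e·A·C_max = 0.30 × 2.71 × 0.347 = 0.2821 kg/m.
D = 2.37²/(4π × 5.20 × 0.2821²) = 1.08 m²/day.

1.08 m²/day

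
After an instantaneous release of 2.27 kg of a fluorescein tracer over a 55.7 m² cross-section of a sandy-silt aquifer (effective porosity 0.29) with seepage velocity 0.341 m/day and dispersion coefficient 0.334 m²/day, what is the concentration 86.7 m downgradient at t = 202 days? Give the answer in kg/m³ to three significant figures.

0.00149 kg/m³

For an instantaneous plane source, C(x,t) = M/(n_e·A·√(4πDt)) · exp(−(x−vt)²/(4Dt)), with n_e·A the pore (flow) area.
Plume center vt = 0.341 × 202 = 68.882 m, so the well at 86.7 m is 17.818 m downgradient of the peak.
√(4πDt) = 29.12 m, giving peak height M/(n_e·A·√(4πDt)) = 2.27/(0.29 × 55.7 × 29.12) = 0.004826 kg/m³.
(x−vt)²/(4Dt) = (17.818)²/(4 × 0.334 × 202) = 1.176; exp(−1.176) = 0.3085.
C = 0.004826 × 0.3085 = 0.00149 kg/m³.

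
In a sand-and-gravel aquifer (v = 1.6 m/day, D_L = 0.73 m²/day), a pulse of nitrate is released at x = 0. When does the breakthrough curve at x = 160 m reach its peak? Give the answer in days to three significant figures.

For the 1D instantaneous-source solution, setting ∂C/∂t = 0 at fixed x gives v²t² + 2Dt − x² = 0, so t = (√(D² + v²x²) − D)/v².
√(D² + v²x²) = √(0.73² + 1.6² × 160²) = 256.0; v² = 2.56.
t = (256.0 − 0.73)/2.56 = 99.7 days (vs. the pure-advection estimate x/v = 100 d).

99.7 days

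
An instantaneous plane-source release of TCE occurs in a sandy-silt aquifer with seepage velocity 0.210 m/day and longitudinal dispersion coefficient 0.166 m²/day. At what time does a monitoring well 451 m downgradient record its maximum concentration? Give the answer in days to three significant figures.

2140 days

For the 1D instantaneous-source solution, setting ∂C/∂t = 0 at fixed x gives v²t² + 2Dt − x² = 0, so t = (√(D² + v²x²) − D)/v².
√(D² + v²x²) = √(0.166² + 0.210² × 451²) = 94.71; v² = 0.0441.
t = (94.71 − 0.166)/0.0441 = 2140 days (vs. the pure-advection estimate x/v = 2150 d).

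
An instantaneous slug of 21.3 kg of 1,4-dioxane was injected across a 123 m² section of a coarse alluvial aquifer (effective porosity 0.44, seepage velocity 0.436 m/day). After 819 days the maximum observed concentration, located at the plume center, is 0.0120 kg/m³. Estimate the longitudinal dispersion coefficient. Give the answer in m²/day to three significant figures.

At the plume center C_max = M/(n_e·A·√(4πDt)), so D = M²/(4πt·(n_e·A·C_max)²).
n_e·A·C_max = 0.44 × 123 × 0.0120 = 0.6494 kg/m.
D = 21.3²/(4π × 819 × 0.6494²) = 0.105 m²/day.

0.105 m²/day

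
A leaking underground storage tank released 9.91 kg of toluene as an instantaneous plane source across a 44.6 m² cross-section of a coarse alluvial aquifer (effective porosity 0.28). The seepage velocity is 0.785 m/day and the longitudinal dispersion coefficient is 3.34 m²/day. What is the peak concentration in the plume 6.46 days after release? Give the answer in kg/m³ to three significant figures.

The peak of an instantaneous 1D plume sits at x = vt; there the Gaussian factor is 1 and C_max = M/(n_e·A·√(4πDt)), where n_e·A is the pore area the mass is dissolved in.
√(4πDt) = √(4π × 3.34 × 6.46) = 16.47 m, so C_max = 9.91/(0.28 × 44.6 × 16.47) = 0.0482 kg/m³.

0.0482 kg/m³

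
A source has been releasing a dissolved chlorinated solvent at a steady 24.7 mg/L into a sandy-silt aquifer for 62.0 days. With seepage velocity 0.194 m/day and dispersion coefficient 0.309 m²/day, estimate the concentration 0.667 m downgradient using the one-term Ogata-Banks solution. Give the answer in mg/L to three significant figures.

23.9 mg/L

For a continuous step input, C/C₀ ≈ ½·erfc((x−vt)/(2√(Dt))).
vt = 0.194 × 62.0 = 12.028 m and 2√(Dt) = 2√(0.309 × 62.0) = 8.754 m.
Argument (x−vt)/(2√(Dt)) = (0.667 − 12.028)/8.754 = -1.298; ½·erfc(-1.298) = 0.9668.
C = 24.7 × 0.9668 = 23.9 mg/L.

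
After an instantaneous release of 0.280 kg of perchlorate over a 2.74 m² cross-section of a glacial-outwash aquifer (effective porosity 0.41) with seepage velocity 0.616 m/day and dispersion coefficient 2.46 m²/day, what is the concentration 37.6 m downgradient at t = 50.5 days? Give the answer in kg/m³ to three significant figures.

0.00580 kg/m³

For an instantaneous plane source, C(x,t) = M/(n_e·A·√(4πDt)) · exp(−(x−vt)²/(4Dt)), with n_e·A the pore (flow) area.
Plume center vt = 0.616 × 50.5 = 31.108 m, so the well at 37.6 m is 6.492 m downgradient of the peak.
√(4πDt) = 39.51 m, giving peak height M/(n_e·A·√(4πDt)) = 0.280/(0.41 × 2.74 × 39.51) = 0.006308 kg/m³.
(x−vt)²/(4Dt) = (6.492)²/(4 × 2.46 × 50.5) = 0.08481; exp(−0.08481) = 0.9187.
C = 0.006308 × 0.9187 = 0.00580 kg/m³.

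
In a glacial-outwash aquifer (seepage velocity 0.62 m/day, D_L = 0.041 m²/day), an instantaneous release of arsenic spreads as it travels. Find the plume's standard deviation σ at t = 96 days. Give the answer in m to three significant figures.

2.81 m

Dispersive spreading gives a Gaussian with σ² = 2Dt; advection only shifts the center.
σ = √(2 × 0.041 × 96) = 2.81 m.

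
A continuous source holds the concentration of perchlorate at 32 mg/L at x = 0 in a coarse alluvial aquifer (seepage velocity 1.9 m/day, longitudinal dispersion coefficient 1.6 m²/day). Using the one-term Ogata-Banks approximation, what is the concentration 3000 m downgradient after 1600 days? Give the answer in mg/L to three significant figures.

22.8 mg/L

For a continuous step input, C/C₀ ≈ ½·erfc((x−vt)/(2√(Dt))).
vt = 1.9 × 1600 = 3040 m and 2√(Dt) = 2√(1.6 × 1600) = 101.2 m.
Argument (x−vt)/(2√(Dt)) = (3000 − 3040)/101.2 = -0.3953; ½·erfc(-0.3953) = 0.7119.
C = 32 × 0.7119 = 22.8 mg/L.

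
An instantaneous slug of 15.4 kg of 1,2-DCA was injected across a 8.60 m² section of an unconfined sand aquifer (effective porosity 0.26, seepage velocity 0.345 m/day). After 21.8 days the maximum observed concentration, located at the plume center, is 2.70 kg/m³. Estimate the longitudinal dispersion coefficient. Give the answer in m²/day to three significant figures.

0.0238 m²/day

At the plume center C_max = M/(n_e·A·√(4πDt)), so D = M²/(4πt·(n_e·A·C_max)²).
n_e·A·C_max = 0.26 × 8.60 × 2.70 = 6.037 kg/m.
D = 15.4²/(4π × 21.8 × 6.037²) = 0.0238 m²/day.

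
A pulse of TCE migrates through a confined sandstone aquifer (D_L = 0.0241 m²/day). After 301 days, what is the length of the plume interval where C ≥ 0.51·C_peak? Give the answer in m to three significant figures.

The plume is Gaussian with σ = √(2Dt) = √(2 × 0.0241 × 301) = 3.809 m.
C/C_peak = exp(−Δx²/(2σ²)) = 0.51 ⇒ Δx = σ·√(−2 ln 0.51) = 3.809 × 1.160 = 4.418 m.
Width = 2Δx = 8.84 m.

8.84 m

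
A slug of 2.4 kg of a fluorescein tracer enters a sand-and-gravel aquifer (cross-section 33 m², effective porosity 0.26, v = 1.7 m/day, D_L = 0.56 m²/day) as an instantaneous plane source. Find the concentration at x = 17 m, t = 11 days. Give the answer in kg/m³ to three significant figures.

0.0283 kg/m³

For an instantaneous plane source, C(x,t) = M/(n_e·A·√(4πDt)) · exp(−(x−vt)²/(4Dt)), with n_e·A the pore (flow) area.
Plume center vt = 1.7 × 11 = 18.7 m, so the well at 17 m is 1.7 m upgradient of the peak.
√(4πDt) = 8.798 m, giving peak height M/(n_e·A·√(4πDt)) = 2.4/(0.26 × 33 × 8.798) = 0.03179 kg/m³.
(x−vt)²/(4Dt) = (-1.7)²/(4 × 0.56 × 11) = 0.1173; exp(−0.1173) = 0.8893.
C = 0.03179 × 0.8893 = 0.0283 kg/m³.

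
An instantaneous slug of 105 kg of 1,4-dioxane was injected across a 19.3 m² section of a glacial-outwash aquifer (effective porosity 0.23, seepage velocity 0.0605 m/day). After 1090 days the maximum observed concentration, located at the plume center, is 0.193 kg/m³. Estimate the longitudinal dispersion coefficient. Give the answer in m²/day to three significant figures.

At the plume center C_max = M/(n_e·A·√(4πDt)), so D = M²/(4πt·(n_e·A·C_max)²).
n_e·A·C_max = 0.23 × 19.3 × 0.193 = 0.8567 kg/m.
D = 105²/(4π × 1090 × 0.8567²) = 1.10 m²/day.

1.10 m²/day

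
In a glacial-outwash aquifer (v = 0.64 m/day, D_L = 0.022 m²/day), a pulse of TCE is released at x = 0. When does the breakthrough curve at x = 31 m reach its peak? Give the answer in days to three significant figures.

For the 1D instantaneous-source solution, setting ∂C/∂t = 0 at fixed x gives v²t² + 2Dt − x² = 0, so t = (√(D² + v²x²) − D)/v².
√(D² + v²x²) = √(0.022² + 0.64² × 31²) = 19.84; v² = 0.4096.
t = (19.84 − 0.022)/0.4096 = 48.4 days (vs. the pure-advection estimate x/v = 48.4 d).

48.4 days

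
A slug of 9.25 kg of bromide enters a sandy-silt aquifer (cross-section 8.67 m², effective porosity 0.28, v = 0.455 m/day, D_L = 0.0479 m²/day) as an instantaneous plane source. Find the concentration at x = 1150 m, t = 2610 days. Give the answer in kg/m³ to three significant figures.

For an instantaneous plane source, C(x,t) = M/(n_e·A·√(4πDt)) · exp(−(x−vt)²/(4Dt)), with n_e·A the pore (flow) area.
Plume center vt = 0.455 × 2610 = 1187.55 m, so the well at 1150 m is 37.55 m upgradient of the peak.
√(4πDt) = 39.64 m, giving peak height M/(n_e·A·√(4πDt)) = 9.25/(0.28 × 8.67 × 39.64) = 0.09612 kg/m³.
(x−vt)²/(4Dt) = (-37.55)²/(4 × 0.0479 × 2610) = 2.820; exp(−2.820) = 0.05961.
C = 0.09612 × 0.05961 = 0.00573 kg/m³.

0.00573 kg/m³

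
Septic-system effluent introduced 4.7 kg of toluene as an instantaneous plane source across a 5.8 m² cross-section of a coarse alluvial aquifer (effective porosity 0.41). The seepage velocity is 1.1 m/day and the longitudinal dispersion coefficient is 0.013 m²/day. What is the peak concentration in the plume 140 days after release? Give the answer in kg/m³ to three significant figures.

The peak of an instantaneous 1D plume sits at x = vt; there the Gaussian factor is 1 and C_max = M/(n_e·A·√(4πDt)), where n_e·A is the pore area the mass is dissolved in.
√(4πDt) = √(4π × 0.013 × 140) = 4.782 m, so C_max = 4.7/(0.41 × 5.8 × 4.782) = 0.413 kg/m³.

0.413 kg/m³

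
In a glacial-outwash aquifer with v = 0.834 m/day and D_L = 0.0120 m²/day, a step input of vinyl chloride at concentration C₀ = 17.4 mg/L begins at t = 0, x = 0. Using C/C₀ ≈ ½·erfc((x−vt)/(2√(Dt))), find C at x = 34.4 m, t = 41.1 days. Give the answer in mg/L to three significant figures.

7.85 mg/L

For a continuous step input, C/C₀ ≈ ½·erfc((x−vt)/(2√(Dt))).
vt = 0.834 × 41.1 = 34.2774 m and 2√(Dt) = 2√(0.0120 × 41.1) = 1.405 m.
Argument (x−vt)/(2√(Dt)) = (34.4 − 34.2774)/1.405 = 0.08726; ½·erfc(0.08726) = 0.4509.
C = 17.4 × 0.4509 = 7.85 mg/L.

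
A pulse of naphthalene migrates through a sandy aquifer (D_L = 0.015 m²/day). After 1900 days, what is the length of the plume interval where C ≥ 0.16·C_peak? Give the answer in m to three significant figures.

28.9 m

The plume is Gaussian with σ = √(2Dt) = √(2 × 0.015 × 1900) = 7.550 m.
C/C_peak = exp(−Δx²/(2σ²)) = 0.16 ⇒ Δx = σ·√(−2 ln 0.16) = 7.550 × 1.914 = 14.45 m.
Width = 2Δx = 28.9 m.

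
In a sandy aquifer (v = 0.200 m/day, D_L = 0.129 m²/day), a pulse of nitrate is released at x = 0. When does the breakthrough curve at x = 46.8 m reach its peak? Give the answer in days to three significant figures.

231 days

For the 1D instantaneous-source solution, setting ∂C/∂t = 0 at fixed x gives v²t² + 2Dt − x² = 0, so t = (√(D² + v²x²) − D)/v².
√(D² + v²x²) = √(0.129² + 0.200² × 46.8²) = 9.361; v² = 0.04.
t = (9.361 − 0.129)/0.04 = 231 days (vs. the pure-advection estimate x/v = 234 d).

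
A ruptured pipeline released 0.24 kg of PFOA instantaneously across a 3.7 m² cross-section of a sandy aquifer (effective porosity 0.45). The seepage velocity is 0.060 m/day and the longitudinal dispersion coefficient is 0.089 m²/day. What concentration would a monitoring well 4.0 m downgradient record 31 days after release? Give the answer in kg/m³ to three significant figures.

For an instantaneous plane source, C(x,t) = M/(n_e·A·√(4πDt)) · exp(−(x−vt)²/(4Dt)), with n_e·A the pore (flow) area.
Plume center vt = 0.060 × 31 = 1.86 m, so the well at 4.0 m is 2.14 m downgradient of the peak.
√(4πDt) = 5.888 m, giving peak height M/(n_e·A·√(4πDt)) = 0.24/(0.45 × 3.7 × 5.888) = 0.02448 kg/m³.
(x−vt)²/(4Dt) = (2.14)²/(4 × 0.089 × 31) = 0.4150; exp(−0.4150) = 0.6603.
C = 0.02448 × 0.6603 = 0.0162 kg/m³.

0.0162 kg/m³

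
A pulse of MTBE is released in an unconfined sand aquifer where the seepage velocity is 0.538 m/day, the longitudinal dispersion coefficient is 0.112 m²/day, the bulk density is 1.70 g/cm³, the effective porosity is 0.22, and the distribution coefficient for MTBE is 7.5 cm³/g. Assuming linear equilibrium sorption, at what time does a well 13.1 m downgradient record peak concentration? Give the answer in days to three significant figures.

Retardation factor R = 1 + ρ_b·K_d/n = 1 + 1.70 × 7.5/0.22 = 58.95.
Sorption retards both mechanisms: v_R = v/R = 0.009126 m/day, D_R = D/R = 0.001900 m²/day.
Peak time from v_R²t² + 2D_R t − x² = 0: t = (√(D_R² + v_R²x²) − D_R)/v_R².
√(D_R² + v_R²x²) = √(0.001900² + 0.009126² × 13.1²) = 0.1196; v_R² = 8.328e-05.
t = (0.1196 − 0.001900)/8.328e-05 = 1410 days.

1410 days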